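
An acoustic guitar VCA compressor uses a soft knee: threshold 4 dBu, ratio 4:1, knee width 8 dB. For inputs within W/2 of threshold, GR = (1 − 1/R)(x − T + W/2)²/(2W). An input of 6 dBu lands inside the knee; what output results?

x − T + W/2 = 6 − 4 + 4 = 6.
GR = (1 − 1/4) × 6² / 16 = 0.75 × 36 / 16 = 1.6875 dB.
Output = 6 − 1.6875 = 4.3125 dBu.

4.3125 dBu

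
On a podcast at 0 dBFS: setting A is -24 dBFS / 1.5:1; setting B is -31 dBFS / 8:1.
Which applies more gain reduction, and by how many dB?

A: GR = 24 − 24/1.5 = 8 dB.
B: GR = 31 − 31/8 = 27.125 dB.
Difference: 19.125 dB in favour of B.

B, by 19.125 dB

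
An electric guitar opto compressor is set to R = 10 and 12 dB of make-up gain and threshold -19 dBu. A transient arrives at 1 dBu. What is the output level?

The input is 20 dB above the -19 dBu threshold.
10:1 compression reduces that to 20/10 = 2 dB over.
So the level is -19 + 2 = -17 dBu; make-up adds 12 dB, giving -5 dBu.

-5 dBu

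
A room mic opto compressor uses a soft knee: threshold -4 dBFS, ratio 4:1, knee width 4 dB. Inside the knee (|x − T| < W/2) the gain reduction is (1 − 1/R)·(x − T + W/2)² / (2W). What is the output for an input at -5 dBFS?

x − T + W/2 = -5 − (-4) + 2 = 1.
GR = (1 − 1/4) × 1² / 8 = 0.75 × 1 / 8 = 0.09375 dB.
Output = -5 − 0.09375 = -5.09375 dBFS.

-5.09375 dBFS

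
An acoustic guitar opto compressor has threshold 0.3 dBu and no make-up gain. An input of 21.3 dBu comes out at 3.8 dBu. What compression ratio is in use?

6:1

Input overshoot = 21.3 − 0.3 = 21 dB; output overshoot = 3.8 − 0.3 = 3.5 dB.
Ratio = 21 / 3.5 = 6.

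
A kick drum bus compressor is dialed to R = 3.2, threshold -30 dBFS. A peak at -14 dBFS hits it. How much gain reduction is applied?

11 dB

Overshoot = -14 − (-30) = 16 dB.
A 3.2:1 ratio leaves 5 dB of that excess.
Gain reduction = 16 − 5 = 11 dB.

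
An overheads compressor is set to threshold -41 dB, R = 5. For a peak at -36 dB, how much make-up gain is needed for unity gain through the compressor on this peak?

Overshoot 5 dB → 5/5 = 1 dB after compression, so the compressed level is -41 + 1 = -40 dB.
Make-up = target − compressed = -36 − (-40) = 4 dB.

4 dB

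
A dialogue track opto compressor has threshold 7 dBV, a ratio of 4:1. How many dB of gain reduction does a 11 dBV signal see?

11 dBV exceeds the threshold by 4 dB.
At 4:1, output sits 4/4 = 1 dB above threshold.
Gain reduction = 4 − 1 = 3 dB.

3 dB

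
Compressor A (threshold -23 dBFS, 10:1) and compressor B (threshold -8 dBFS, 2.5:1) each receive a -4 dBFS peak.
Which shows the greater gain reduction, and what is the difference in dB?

A: GR = 19 − 19/10 = 17.1 dB.
B: GR = 4 − 4/2.5 = 2.4 dB.
A reduces 14.7 dB more.

A, by 14.7 dB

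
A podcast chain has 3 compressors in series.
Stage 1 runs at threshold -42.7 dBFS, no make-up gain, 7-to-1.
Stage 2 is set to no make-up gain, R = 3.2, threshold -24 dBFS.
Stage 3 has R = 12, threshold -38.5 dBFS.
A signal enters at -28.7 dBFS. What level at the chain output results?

-40.7 dBFS

Stage 1: overshoot 14 dB → 14/7 = 2 dB → -40.7 dBFS.
Stage 2: -40.7 dBFS ≤ -24 dBFS, so stage 2 doesn't engage; output -40.7 dBFS.
Stage 3: -40.7 dBFS is at or below the -38.5 dBFS threshold — no compression; output -40.7 dBFS.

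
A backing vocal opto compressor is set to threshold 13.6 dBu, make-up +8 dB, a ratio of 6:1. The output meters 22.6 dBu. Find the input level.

Remove make-up: 22.6 − 8 = 14.6 dBu.
That's 1 dB above the 13.6 dBu threshold.
Undo the ratio: input overshoot = 1 × 6 = 6 dB, giving input = 19.6 dBu.

19.6 dBu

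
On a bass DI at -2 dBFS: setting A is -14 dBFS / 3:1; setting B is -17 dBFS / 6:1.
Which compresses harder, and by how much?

A: 12 dB over, compressed to 4 dB over, so 8 dB of GR.
B: 15 dB over, compressed to 2.5 dB over, so 12.5 dB of GR.
B applies 4.5 dB more gain reduction.

B, by 4.5 dB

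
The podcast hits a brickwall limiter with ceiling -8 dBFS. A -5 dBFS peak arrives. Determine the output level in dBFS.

-8 dBFS

At ∞:1, everything above -8 dBFS is held at the ceiling.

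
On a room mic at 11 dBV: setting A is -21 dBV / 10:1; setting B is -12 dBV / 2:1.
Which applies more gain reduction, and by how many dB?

A, by 17.3 dB

A: GR = 32 − 32/10 = 28.8 dB.
B: GR = 23 − 23/2 = 11.5 dB.
A reduces 17.3 dB more.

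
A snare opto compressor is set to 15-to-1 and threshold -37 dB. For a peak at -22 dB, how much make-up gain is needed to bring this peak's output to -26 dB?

10 dB

The peak compresses to -37 + 15/15 = -36 dB.
To reach -26 dB requires -26 − (-36) = 10 dB of make-up.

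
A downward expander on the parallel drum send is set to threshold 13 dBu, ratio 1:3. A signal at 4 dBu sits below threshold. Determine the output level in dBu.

-14 dBu

Undershoot = 13 − 4 = 9 dB.
At 1:3, that expands to 27 dB under threshold.
Output = 13 − 27 = -14 dBu.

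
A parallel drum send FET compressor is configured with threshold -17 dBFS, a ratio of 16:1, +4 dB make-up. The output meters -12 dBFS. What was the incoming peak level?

Stripping the +4 dB make-up gives -16 dBFS at the gain stage.
The compressed level sits -16 − (-17) = 1 dB over threshold.
Input overshoot = R × output overshoot = 16 dB → input = -17 + 16 = -1 dBFS.

-1 dBFS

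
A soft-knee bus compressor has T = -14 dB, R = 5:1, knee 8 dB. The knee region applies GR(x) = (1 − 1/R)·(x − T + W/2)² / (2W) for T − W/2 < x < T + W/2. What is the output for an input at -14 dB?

-14.8 dB

x − T + W/2 = -14 − (-14) + 4 = 4.
GR = (1 − 1/5) × 4² / 16 = 0.8 × 16 / 16 = 0.8 dB.
Output = -14 − 0.8 = -14.8 dB.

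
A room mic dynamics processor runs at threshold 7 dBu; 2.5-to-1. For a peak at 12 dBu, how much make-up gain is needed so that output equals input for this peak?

3 dB

The peak compresses to 7 + 5/2.5 = 9 dBu.
To reach 12 dBu requires 12 − 9 = 3 dB of make-up.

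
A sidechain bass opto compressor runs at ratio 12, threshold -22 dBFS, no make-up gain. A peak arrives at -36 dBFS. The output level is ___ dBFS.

-36 dBFS is 14 dB below the -22 dBFS threshold, so no gain reduction is applied.
Output = input = -36 dBFS.

-36 dBFS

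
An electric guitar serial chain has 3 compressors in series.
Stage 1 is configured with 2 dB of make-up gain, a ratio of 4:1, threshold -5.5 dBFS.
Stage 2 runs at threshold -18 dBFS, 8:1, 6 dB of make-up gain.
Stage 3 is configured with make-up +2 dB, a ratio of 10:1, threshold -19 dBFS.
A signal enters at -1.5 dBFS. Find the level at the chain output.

-16.10625 dBFS

Stage 1: -1.5 dBFS is 4 dB over -5.5 dBFS; at 4:1 that becomes 1 dB over, giving -4.5 dBFS; +2 dB make-up → -2.5 dBFS.
Stage 2: overshoot 15.5 dB → 15.5/8 = 1.9375 dB → -16.0625 dBFS; +6 dB make-up → -10.0625 dBFS.
Stage 3: 8.9375 dB above -19 dBFS, reduced 10:1 to 0.89375 dB above → -18.10625 dBFS; +2 dB make-up → -16.10625 dBFS.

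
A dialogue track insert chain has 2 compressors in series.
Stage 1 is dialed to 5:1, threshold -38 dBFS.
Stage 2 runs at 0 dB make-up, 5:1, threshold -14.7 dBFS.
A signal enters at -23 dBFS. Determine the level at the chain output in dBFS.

-35 dBFS

Stage 1: overshoot 15 dB → 15/5 = 3 dB → -35 dBFS.
Stage 2: below threshold (-35 ≤ -14.7); passes unchanged; output -35 dBFS.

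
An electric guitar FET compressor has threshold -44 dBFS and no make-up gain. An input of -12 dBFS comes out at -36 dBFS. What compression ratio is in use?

Input overshoot = -12 − (-44) = 32 dB; output overshoot = -36 − (-44) = 8 dB.
Ratio = 32 / 8 = 4.

4:1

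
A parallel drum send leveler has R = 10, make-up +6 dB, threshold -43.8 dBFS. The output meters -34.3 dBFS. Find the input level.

-8.8 dBFS

Stripping the +6 dB make-up gives -40.3 dBFS at the gain stage.
Post-compression overshoot = -40.3 − (-43.8) = 3.5 dB.
Input overshoot = R × output overshoot = 35 dB → input = -43.8 + 35 = -8.8 dBFS.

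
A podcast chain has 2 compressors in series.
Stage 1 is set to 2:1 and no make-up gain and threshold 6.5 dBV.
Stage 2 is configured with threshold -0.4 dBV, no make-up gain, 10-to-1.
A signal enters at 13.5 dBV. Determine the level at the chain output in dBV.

0.64 dBV

Stage 1: 13.5 dBV is 7 dB over 6.5 dBV; at 2:1 that becomes 3.5 dB over, giving 10 dBV.
Stage 2: 10.4 dB above -0.4 dBV, reduced 10:1 to 1.04 dB above → 0.64 dBV.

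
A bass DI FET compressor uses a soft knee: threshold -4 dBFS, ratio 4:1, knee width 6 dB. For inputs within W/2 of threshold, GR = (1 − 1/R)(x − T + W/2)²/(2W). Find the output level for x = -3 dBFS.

-4 dBFS

x − T + W/2 = -3 − (-4) + 3 = 4.
GR = (1 − 1/4) × 4² / 12 = 0.75 × 16 / 12 = 1 dB.
Output = -3 − 1 = -4 dBFS.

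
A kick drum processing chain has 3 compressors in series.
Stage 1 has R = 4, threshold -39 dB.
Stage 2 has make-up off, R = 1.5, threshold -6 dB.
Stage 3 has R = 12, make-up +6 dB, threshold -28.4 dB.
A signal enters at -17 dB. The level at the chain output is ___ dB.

-27.5 dB

Stage 1: 22 dB above -39 dB, reduced 4:1 to 5.5 dB above → -33.5 dB.
Stage 2: below threshold (-33.5 ≤ -6); passes unchanged; output -33.5 dB.
Stage 3: -33.5 dB ≤ -28.4 dB, so stage 3 doesn't engage; make-up brings it to -27.5 dB.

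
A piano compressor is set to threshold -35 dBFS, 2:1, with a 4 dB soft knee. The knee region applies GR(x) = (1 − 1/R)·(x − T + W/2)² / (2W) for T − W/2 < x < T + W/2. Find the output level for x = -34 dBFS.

-34.5625 dBFS

x − T + W/2 = -34 − (-35) + 2 = 3.
GR = (1 − 1/2) × 3² / 8 = 0.5 × 9 / 8 = 0.5625 dB.
Output = -34 − 0.5625 = -34.5625 dBFS.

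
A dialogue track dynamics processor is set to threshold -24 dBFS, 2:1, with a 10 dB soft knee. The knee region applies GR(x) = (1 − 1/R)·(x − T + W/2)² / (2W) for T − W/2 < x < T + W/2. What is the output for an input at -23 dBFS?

x − T + W/2 = -23 − (-24) + 5 = 6.
GR = (1 − 1/2) × 6² / 20 = 0.5 × 36 / 20 = 0.9 dB.
Output = -23 − 0.9 = -23.9 dBFS.

-23.9 dBFS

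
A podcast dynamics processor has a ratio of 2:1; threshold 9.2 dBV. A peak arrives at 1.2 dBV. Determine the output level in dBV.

1.2 dBV

1.2 dBV is 8 dB below the 9.2 dBV threshold, so no gain reduction is applied.
Output = input = 1.2 dBV.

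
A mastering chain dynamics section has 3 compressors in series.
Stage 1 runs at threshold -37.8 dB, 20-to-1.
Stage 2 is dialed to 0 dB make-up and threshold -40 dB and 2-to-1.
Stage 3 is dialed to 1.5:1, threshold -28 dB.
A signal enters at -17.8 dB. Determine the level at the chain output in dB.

-38.4 dB

Stage 1: overshoot 20 dB → 20/20 = 1 dB → -36.8 dB.
Stage 2: 3.2 dB above -40 dB, reduced 2:1 to 1.6 dB above → -38.4 dB.
Stage 3: below threshold (-38.4 ≤ -28); passes unchanged; output -38.4 dB.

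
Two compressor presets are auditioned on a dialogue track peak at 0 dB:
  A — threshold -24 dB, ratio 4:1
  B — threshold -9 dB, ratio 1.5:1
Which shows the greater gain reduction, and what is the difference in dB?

A: overshoot 24 dB → output overshoot 6 dB → GR 18 dB.
B: overshoot 9 dB → output overshoot 6 dB → GR 3 dB.
Difference: 15 dB in favour of A.

A, by 15 dB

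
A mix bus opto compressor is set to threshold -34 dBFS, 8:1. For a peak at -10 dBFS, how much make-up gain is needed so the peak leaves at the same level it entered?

Without make-up, output = threshold + overshoot/8 = -34 + 3 = -31 dBFS.
Gap to target: 21 dB.

21 dB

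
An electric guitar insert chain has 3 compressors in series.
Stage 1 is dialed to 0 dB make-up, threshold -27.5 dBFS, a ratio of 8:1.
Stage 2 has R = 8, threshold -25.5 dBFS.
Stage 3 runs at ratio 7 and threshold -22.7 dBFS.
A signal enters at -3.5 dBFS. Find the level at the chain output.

Stage 1: 24 dB above -27.5 dBFS, reduced 8:1 to 3 dB above → -24.5 dBFS.
Stage 2: 1 dB above -25.5 dBFS, reduced 8:1 to 0.125 dB above → -25.375 dBFS.
Stage 3: below threshold (-25.375 ≤ -22.7); passes unchanged; output -25.375 dBFS.

-25.375 dBFS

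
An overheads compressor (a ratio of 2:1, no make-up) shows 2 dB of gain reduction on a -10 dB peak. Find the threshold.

-14 dB

Let T be the threshold. Output overshoot = (input overshoot)/R, so -12 − T = (-10 − T)/2.
2·(-12 − T) = -10 − T → 1·T = -24 − (-10) = -14.
T = -14/1 = -14 dB.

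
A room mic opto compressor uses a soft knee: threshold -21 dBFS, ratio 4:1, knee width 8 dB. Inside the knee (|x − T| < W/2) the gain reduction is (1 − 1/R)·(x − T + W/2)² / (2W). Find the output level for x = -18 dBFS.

x − T + W/2 = -18 − (-21) + 4 = 7.
GR = (1 − 1/4) × 7² / 16 = 0.75 × 49 / 16 = 2.296875 dB.
Output = -18 − 2.296875 = -20.296875 dBFS.

-20.296875 dBFS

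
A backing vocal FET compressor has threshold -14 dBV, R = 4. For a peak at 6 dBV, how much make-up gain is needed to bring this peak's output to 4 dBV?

13 dB

Without make-up, output = threshold + overshoot/4 = -14 + 5 = -9 dBV.
Gap to target: 13 dB.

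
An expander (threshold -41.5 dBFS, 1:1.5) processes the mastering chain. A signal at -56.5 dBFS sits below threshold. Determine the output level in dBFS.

-64 dBFS

Undershoot = (-41.5) − (-56.5) = 15 dB.
At 1:1.5, that expands to 22.5 dB under threshold.
Output = -41.5 − 22.5 = -64 dBFS.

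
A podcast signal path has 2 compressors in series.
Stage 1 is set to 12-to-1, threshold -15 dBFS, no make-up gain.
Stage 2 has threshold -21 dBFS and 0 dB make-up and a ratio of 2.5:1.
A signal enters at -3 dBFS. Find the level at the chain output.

Stage 1: -3 dBFS is 12 dB over -15 dBFS; at 12:1 that becomes 1 dB over, giving -14 dBFS.
Stage 2: overshoot 7 dB → 7/2.5 = 2.8 dB → -18.2 dBFS.

-18.2 dBFS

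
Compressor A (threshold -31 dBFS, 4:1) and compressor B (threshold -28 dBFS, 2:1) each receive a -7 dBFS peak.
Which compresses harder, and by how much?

A: 24 dB over, compressed to 6 dB over, so 18 dB of GR.
B: 21 dB over, compressed to 10.5 dB over, so 10.5 dB of GR.
Difference: 7.5 dB in favour of A.

A, by 7.5 dB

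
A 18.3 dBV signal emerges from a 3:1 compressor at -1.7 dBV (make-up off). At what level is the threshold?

Gain reduction = 18.3 − (-1.7) = 20 dB; output overshoot = GR / (R − 1) = 20 / 2 = 10 dB.
Threshold = output − output overshoot = -1.7 − 10 = -11.7 dBV.

-11.7 dBV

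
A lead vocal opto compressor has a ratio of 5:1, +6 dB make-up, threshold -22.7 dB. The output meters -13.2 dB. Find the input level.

-5.2 dB

Before make-up, the level was -13.2 − 6 = -19.2 dB.
Post-compression overshoot = -19.2 − (-22.7) = 3.5 dB.
Input overshoot = R × output overshoot = 17.5 dB → input = -22.7 + 17.5 = -5.2 dB.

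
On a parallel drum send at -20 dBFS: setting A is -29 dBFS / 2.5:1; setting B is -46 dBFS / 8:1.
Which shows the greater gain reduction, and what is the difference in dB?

A: overshoot 9 dB → output overshoot 3.6 dB → GR 5.4 dB.
B: overshoot 26 dB → output overshoot 3.25 dB → GR 22.75 dB.
B applies 17.35 dB more gain reduction.

B, by 17.35 dB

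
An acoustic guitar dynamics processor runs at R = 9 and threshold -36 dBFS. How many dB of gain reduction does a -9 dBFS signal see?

-9 dBFS exceeds the threshold by 27 dB.
A 9:1 ratio leaves 3 dB of that excess.
Gain reduction = 27 − 3 = 24 dB.

24 dB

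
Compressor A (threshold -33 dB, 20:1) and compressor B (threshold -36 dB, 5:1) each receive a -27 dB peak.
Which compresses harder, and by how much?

A: overshoot 6 dB → output overshoot 0.3 dB → GR 5.7 dB.
B: overshoot 9 dB → output overshoot 1.8 dB → GR 7.2 dB.
B reduces 1.5 dB more.

B, by 1.5 dB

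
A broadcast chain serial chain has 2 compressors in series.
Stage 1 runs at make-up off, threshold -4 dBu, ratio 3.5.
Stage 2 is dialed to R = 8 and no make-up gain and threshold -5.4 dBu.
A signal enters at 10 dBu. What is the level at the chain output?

-4.725 dBu

Stage 1: 14 dB above -4 dBu, reduced 3.5:1 to 4 dB above → 0 dBu.
Stage 2: 5.4 dB above -5.4 dBu, reduced 8:1 to 0.675 dB above → -4.725 dBu.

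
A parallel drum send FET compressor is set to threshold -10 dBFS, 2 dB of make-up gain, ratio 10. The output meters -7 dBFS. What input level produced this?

0 dBFS

Remove make-up: -7 − 2 = -9 dBFS.
That's 1 dB above the -10 dBFS threshold.
Before 10:1 compression the overshoot was 1 × 10 = 10 dB, so input = -10 + 10 = 0 dBFS.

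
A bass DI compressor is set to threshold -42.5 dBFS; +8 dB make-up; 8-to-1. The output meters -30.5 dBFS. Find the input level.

Remove make-up: -30.5 − 8 = -38.5 dBFS.
Post-compression overshoot = -38.5 − (-42.5) = 4 dB.
Undo the ratio: input overshoot = 4 × 8 = 32 dB, giving input = -10.5 dBFS.

-10.5 dBFS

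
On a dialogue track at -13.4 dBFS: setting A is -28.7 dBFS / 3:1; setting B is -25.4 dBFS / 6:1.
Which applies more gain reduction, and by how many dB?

A: GR = 15.3 − 15.3/3 = 10.2 dB.
B: GR = 12 − 12/6 = 10 dB.
Difference: 0.2 dB in favour of A.

A, by 0.2 dB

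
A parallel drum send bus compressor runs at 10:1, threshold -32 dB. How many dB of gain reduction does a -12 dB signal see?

18 dB

Overshoot = -12 − (-32) = 20 dB.
A 10:1 ratio leaves 2 dB of that excess.
Gain reduction = 20 − 2 = 18 dB.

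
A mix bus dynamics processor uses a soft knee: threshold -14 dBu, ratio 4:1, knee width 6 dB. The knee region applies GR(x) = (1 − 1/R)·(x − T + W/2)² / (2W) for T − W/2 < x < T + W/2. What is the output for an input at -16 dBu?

x − T + W/2 = -16 − (-14) + 3 = 1.
GR = (1 − 1/4) × 1² / 12 = 0.75 × 1 / 12 = 0.0625 dB.
Output = -16 − 0.0625 = -16.0625 dBu.

-16.0625 dBu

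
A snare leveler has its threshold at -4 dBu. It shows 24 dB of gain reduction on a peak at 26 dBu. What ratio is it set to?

5:1

Input overshoot = 26 − (-4) = 30 dB.
Output overshoot = 30 − 24 = 6 dB.
Ratio = input overshoot / output overshoot = 30 / 6 = 5.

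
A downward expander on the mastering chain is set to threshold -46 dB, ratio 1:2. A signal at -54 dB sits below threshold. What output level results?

-62 dB

Below threshold, a 1:2 expander applies gain = (2−1)×(T − x) of attenuation.
(2−1) × 8 = 8 dB, so output = -54 − 8 = -62 dB.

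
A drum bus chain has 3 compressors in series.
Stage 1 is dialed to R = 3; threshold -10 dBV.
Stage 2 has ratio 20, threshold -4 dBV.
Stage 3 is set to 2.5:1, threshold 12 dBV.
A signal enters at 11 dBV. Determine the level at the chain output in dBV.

Stage 1: 11 dBV is 21 dB over -10 dBV; at 3:1 that becomes 7 dB over, giving -3 dBV.
Stage 2: -3 dBV is 1 dB over -4 dBV; at 20:1 that becomes 0.05 dB over, giving -3.95 dBV.
Stage 3: -3.95 dBV is at or below the 12 dBV threshold — no compression; output -3.95 dBV.

-3.95 dBV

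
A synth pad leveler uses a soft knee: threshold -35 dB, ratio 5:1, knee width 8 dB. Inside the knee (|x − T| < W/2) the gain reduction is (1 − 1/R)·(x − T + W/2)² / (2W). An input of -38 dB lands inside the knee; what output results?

x − T + W/2 = -38 − (-35) + 4 = 1.
GR = (1 − 1/5) × 1² / 16 = 0.8 × 1 / 16 = 0.05 dB.
Output = -38 − 0.05 = -38.05 dB.

-38.05 dB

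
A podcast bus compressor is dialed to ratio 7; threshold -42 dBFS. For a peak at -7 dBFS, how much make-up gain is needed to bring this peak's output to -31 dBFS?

6 dB

The peak compresses to -42 + 35/7 = -37 dBFS.
To reach -31 dBFS requires -31 − (-37) = 6 dB of make-up.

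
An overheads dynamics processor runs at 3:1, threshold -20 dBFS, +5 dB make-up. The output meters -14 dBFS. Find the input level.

-17 dBFS

Stripping the +5 dB make-up gives -19 dBFS at the gain stage.
The compressed level sits -19 − (-20) = 1 dB over threshold.
Undo the ratio: input overshoot = 1 × 3 = 3 dB, giving input = -17 dBFS.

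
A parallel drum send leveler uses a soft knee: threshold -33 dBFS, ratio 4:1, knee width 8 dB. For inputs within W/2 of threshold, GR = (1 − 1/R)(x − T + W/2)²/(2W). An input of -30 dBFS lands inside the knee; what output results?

-32.296875 dBFS

x − T + W/2 = -30 − (-33) + 4 = 7.
GR = (1 − 1/4) × 7² / 16 = 0.75 × 49 / 16 = 2.296875 dB.
Output = -30 − 2.296875 = -32.296875 dBFS.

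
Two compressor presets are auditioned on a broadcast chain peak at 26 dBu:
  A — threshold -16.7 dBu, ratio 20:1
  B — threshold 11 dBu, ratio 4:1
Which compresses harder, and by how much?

A, by 29.315 dB

A: 42.7 dB over, compressed to 2.135 dB over, so 40.565 dB of GR.
B: 15 dB over, compressed to 3.75 dB over, so 11.25 dB of GR.
Difference: 29.315 dB in favour of A.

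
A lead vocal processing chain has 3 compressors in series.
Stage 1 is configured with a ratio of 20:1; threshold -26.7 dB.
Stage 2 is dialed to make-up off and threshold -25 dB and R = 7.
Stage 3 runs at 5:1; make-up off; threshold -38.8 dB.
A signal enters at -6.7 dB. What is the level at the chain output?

Stage 1: overshoot 20 dB → 20/20 = 1 dB → -25.7 dB.
Stage 2: below threshold (-25.7 ≤ -25); passes unchanged; output -25.7 dB.
Stage 3: 13.1 dB above -38.8 dB, reduced 5:1 to 2.62 dB above → -36.18 dB.

-36.18 dB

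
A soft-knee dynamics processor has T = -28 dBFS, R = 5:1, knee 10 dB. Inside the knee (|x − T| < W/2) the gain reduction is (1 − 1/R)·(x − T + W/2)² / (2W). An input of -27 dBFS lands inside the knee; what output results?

x − T + W/2 = -27 − (-28) + 5 = 6.
GR = (1 − 1/5) × 6² / 20 = 0.8 × 36 / 20 = 1.44 dB.
Output = -27 − 1.44 = -28.44 dBFS.

-28.44 dBFS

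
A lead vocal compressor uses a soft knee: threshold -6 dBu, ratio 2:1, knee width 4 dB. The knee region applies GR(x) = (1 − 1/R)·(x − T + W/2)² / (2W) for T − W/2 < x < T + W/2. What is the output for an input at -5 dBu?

x − T + W/2 = -5 − (-6) + 2 = 3.
GR = (1 − 1/2) × 3² / 8 = 0.5 × 9 / 8 = 0.5625 dB.
Output = -5 − 0.5625 = -5.5625 dBu.

-5.5625 dBu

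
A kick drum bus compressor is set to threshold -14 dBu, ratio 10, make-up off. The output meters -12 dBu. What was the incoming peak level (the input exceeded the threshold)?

That's 2 dB above the -14 dBu threshold.
Undo the ratio: input overshoot = 2 × 10 = 20 dB, giving input = 6 dBu.

6 dBu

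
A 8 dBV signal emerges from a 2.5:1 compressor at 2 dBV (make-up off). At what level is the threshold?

Input is 10 dB above T (since output overshoot × R = input overshoot: (2 − T)·2.5 = 8 − T gives T = -2 dBV).
Check: -2 + (8 − (-2))/2.5 = -2 + 4 = 2 dBV. ✓

-2 dBV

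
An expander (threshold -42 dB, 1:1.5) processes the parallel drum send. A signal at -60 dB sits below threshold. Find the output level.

-69 dB

Below threshold, a 1:1.5 expander applies gain = (1.5−1)×(T − x) of attenuation.
(1.5−1) × 18 = 9 dB, so output = -60 − 9 = -69 dB.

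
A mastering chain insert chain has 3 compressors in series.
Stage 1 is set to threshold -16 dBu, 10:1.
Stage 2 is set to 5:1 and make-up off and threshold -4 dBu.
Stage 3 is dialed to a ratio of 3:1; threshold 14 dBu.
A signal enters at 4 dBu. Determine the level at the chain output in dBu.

Stage 1: overshoot 20 dB → 20/10 = 2 dB → -14 dBu.
Stage 2: -14 dBu ≤ -4 dBu, so stage 2 doesn't engage; output -14 dBu.
Stage 3: -14 dBu is at or below the 14 dBu threshold — no compression; output -14 dBu.

-14 dBu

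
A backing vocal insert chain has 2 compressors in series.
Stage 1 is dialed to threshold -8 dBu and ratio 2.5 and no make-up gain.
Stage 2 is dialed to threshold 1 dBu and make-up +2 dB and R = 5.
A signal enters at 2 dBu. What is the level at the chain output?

-2 dBu

Stage 1: overshoot 10 dB → 10/2.5 = 4 dB → -4 dBu.
Stage 2: -4 dBu is at or below the 1 dBu threshold — no compression; make-up brings it to -2 dBu.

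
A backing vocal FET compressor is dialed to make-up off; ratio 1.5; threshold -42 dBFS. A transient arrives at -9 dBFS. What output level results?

-20 dBFS

-9 dBFS sits 33 dB over threshold.
The 33 dB excess becomes 22 dB after 1.5:1 reduction.
Output = -42 + 22 = -20 dBFS.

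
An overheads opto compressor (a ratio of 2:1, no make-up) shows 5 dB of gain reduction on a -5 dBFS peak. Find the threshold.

-15 dBFS

Input is 10 dB above T (since output overshoot × R = input overshoot: (-10 − T)·2 = -5 − T gives T = -15 dBFS).
Check: -15 + (-5 − (-15))/2 = -15 + 5 = -10 dBFS. ✓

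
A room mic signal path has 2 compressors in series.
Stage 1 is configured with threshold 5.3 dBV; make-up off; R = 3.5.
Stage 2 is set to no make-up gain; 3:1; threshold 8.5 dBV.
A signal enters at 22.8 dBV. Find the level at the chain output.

9.1 dBV

Stage 1: 17.5 dB above 5.3 dBV, reduced 3.5:1 to 5 dB above → 10.3 dBV.
Stage 2: overshoot 1.8 dB → 1.8/3 = 0.6 dB → 9.1 dBV.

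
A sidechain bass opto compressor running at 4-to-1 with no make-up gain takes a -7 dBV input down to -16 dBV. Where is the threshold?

-19 dBV

Gain reduction = -7 − (-16) = 9 dB; output overshoot = GR / (R − 1) = 9 / 3 = 3 dB.
Threshold = output − output overshoot = -16 − 3 = -19 dBV.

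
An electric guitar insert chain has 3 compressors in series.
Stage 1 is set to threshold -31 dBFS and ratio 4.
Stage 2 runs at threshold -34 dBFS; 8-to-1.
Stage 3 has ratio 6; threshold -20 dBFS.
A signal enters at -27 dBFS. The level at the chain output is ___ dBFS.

Stage 1: 4 dB above -31 dBFS, reduced 4:1 to 1 dB above → -30 dBFS.
Stage 2: -30 dBFS is 4 dB over -34 dBFS; at 8:1 that becomes 0.5 dB over, giving -33.5 dBFS.
Stage 3: -33.5 dBFS ≤ -20 dBFS, so stage 3 doesn't engage; output -33.5 dBFS.

-33.5 dBFS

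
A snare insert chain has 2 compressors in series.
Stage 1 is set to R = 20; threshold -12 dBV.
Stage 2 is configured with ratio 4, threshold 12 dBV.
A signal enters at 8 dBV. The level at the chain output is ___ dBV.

Stage 1: overshoot 20 dB → 20/20 = 1 dB → -11 dBV.
Stage 2: below threshold (-11 ≤ 12); passes unchanged; output -11 dBV.

-11 dBV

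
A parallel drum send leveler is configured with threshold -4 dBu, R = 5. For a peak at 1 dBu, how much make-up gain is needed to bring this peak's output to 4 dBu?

Without make-up, output = threshold + overshoot/5 = -4 + 1 = -3 dBu.
Gap to target: 7 dB.

7 dB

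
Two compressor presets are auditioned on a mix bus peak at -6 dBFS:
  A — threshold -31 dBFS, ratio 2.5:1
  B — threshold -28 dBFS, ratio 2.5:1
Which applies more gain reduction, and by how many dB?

A: GR = 25 − 25/2.5 = 15 dB.
B: GR = 22 − 22/2.5 = 13.2 dB.
A applies 1.8 dB more gain reduction.

A, by 1.8 dB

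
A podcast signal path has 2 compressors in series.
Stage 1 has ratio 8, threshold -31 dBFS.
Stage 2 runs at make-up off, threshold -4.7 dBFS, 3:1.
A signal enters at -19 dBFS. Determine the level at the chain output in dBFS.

Stage 1: overshoot 12 dB → 12/8 = 1.5 dB → -29.5 dBFS.
Stage 2: below threshold (-29.5 ≤ -4.7); passes unchanged; output -29.5 dBFS.

-29.5 dBFS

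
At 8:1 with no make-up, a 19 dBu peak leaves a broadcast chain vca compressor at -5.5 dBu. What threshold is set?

Let T be the threshold. Output overshoot = (input overshoot)/R, so -5.5 − T = (19 − T)/8.
8·(-5.5 − T) = 19 − T → 7·T = -44 − 19 = -63.
T = -63/7 = -9 dBu.

-9 dBu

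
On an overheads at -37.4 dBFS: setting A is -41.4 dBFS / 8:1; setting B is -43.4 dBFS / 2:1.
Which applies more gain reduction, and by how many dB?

A, by 0.5 dB

A: 4 dB over, compressed to 0.5 dB over, so 3.5 dB of GR.
B: 6 dB over, compressed to 3 dB over, so 3 dB of GR.
A applies 0.5 dB more gain reduction.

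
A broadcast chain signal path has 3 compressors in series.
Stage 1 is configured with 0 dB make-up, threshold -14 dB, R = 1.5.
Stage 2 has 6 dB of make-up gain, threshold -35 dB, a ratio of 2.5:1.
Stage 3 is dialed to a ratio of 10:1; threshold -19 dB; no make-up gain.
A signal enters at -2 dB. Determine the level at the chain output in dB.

Stage 1: 12 dB above -14 dB, reduced 1.5:1 to 8 dB above → -6 dB.
Stage 2: 29 dB above -35 dB, reduced 2.5:1 to 11.6 dB above → -23.4 dB; +6 dB make-up → -17.4 dB.
Stage 3: overshoot 1.6 dB → 1.6/10 = 0.16 dB → -18.84 dB.

-18.84 dB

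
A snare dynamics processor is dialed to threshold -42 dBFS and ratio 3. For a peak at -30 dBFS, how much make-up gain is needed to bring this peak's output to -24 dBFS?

14 dB

Without make-up, output = threshold + overshoot/3 = -42 + 4 = -38 dBFS.
Gap to target: 14 dB.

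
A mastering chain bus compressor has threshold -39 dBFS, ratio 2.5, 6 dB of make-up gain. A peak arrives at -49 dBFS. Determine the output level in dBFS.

-43 dBFS

-49 dBFS is 10 dB below the -39 dBFS threshold, so no gain reduction is applied.
Make-up gain adds 6 dB: -49 + 6 = -43 dBFS.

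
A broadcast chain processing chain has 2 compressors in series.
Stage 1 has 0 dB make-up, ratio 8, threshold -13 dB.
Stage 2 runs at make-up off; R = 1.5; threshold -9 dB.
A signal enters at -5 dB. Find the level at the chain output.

Stage 1: -5 dB is 8 dB over -13 dB; at 8:1 that becomes 1 dB over, giving -12 dB.
Stage 2: below threshold (-12 ≤ -9); passes unchanged; output -12 dB.

-12 dB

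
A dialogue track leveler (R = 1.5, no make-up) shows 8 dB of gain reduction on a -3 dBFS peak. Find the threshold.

Gain reduction = -3 − (-11) = 8 dB; output overshoot = GR / (R − 1) = 8 / 0.5 = 16 dB.
Threshold = output − output overshoot = -11 − 16 = -27 dBFS.

-27 dBFS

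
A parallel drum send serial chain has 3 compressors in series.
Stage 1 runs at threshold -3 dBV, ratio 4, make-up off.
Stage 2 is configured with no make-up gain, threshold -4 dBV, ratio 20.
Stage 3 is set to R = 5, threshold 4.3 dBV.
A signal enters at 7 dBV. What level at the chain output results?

-3.825 dBV

Stage 1: overshoot 10 dB → 10/4 = 2.5 dB → -0.5 dBV.
Stage 2: 3.5 dB above -4 dBV, reduced 20:1 to 0.175 dB above → -3.825 dBV.
Stage 3: -3.825 dBV ≤ 4.3 dBV, so stage 3 doesn't engage; output -3.825 dBV.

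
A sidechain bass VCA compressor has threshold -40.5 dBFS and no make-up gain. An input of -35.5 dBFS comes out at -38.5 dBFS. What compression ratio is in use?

2.5:1

Input overshoot = -35.5 − (-40.5) = 5 dB; output overshoot = -38.5 − (-40.5) = 2 dB.
Ratio = 5 / 2 = 2.5.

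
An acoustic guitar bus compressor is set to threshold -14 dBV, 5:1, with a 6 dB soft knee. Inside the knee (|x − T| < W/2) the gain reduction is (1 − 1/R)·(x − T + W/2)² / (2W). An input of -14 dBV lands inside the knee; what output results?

-14.6 dBV

x − T + W/2 = -14 − (-14) + 3 = 3.
GR = (1 − 1/5) × 3² / 12 = 0.8 × 9 / 12 = 0.6 dB.
Output = -14 − 0.6 = -14.6 dBV.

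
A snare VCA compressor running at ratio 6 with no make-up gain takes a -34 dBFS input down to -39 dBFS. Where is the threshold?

-40 dBFS

Input is 6 dB above T (since output overshoot × R = input overshoot: (-39 − T)·6 = -34 − T gives T = -40 dBFS).
Check: -40 + (-34 − (-40))/6 = -40 + 1 = -39 dBFS. ✓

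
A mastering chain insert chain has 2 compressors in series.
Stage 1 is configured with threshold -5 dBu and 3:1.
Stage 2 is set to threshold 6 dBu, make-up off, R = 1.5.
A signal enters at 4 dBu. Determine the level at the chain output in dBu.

-2 dBu

Stage 1: overshoot 9 dB → 9/3 = 3 dB → -2 dBu.
Stage 2: -2 dBu ≤ 6 dBu, so stage 2 doesn't engage; output -2 dBu.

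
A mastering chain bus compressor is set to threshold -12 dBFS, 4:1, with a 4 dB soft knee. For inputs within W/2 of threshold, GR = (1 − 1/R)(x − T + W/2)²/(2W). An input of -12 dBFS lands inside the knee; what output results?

-12.375 dBFS

x − T + W/2 = -12 − (-12) + 2 = 2.
GR = (1 − 1/4) × 2² / 8 = 0.75 × 4 / 8 = 0.375 dB.
Output = -12 − 0.375 = -12.375 dBFS.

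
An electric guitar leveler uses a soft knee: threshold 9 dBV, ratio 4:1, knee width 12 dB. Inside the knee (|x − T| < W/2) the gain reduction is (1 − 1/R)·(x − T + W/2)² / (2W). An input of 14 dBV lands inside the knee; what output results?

x − T + W/2 = 14 − 9 + 6 = 11.
GR = (1 − 1/4) × 11² / 24 = 0.75 × 121 / 24 = 3.78125 dB.
Output = 14 − 3.78125 = 10.21875 dBV.

10.21875 dBV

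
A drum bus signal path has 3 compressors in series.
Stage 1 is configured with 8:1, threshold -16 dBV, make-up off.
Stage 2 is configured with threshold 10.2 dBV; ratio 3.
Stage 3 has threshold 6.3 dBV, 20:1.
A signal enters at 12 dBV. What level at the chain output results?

-12.5 dBV

Stage 1: 28 dB above -16 dBV, reduced 8:1 to 3.5 dB above → -12.5 dBV.
Stage 2: -12.5 dBV is at or below the 10.2 dBV threshold — no compression; output -12.5 dBV.
Stage 3: below threshold (-12.5 ≤ 6.3); passes unchanged; output -12.5 dBV.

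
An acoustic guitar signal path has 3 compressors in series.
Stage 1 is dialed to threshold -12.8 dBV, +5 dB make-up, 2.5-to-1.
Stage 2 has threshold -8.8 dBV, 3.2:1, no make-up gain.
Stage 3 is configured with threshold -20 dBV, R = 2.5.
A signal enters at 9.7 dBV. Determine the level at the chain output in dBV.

Stage 1: 22.5 dB above -12.8 dBV, reduced 2.5:1 to 9 dB above → -3.8 dBV; +5 dB make-up → 1.2 dBV.
Stage 2: 1.2 dBV is 10 dB over -8.8 dBV; at 3.2:1 that becomes 3.125 dB over, giving -5.675 dBV.
Stage 3: 14.325 dB above -20 dBV, reduced 2.5:1 to 5.73 dB above → -14.27 dBV.

-14.27 dBV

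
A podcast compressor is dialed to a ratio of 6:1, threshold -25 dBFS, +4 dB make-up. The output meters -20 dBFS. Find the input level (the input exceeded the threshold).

-19 dBFS

Remove make-up: -20 − 4 = -24 dBFS.
Post-compression overshoot = -24 − (-25) = 1 dB.
Before 6:1 compression the overshoot was 1 × 6 = 6 dB, so input = -25 + 6 = -19 dBFS.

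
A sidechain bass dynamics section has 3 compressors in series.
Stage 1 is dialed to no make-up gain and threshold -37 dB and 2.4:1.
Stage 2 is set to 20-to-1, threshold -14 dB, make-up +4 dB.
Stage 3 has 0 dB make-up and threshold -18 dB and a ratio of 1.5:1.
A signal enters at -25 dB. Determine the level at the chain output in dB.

Stage 1: -25 dB is 12 dB over -37 dB; at 2.4:1 that becomes 5 dB over, giving -32 dB.
Stage 2: below threshold (-32 ≤ -14); passes unchanged; make-up brings it to -28 dB.
Stage 3: -28 dB ≤ -18 dB, so stage 3 doesn't engage; output -28 dB.

-28 dB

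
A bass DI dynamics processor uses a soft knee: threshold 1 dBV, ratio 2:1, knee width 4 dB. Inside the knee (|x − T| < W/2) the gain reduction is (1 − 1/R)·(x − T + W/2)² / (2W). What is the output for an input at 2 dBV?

1.4375 dBV

x − T + W/2 = 2 − 1 + 2 = 3.
GR = (1 − 1/2) × 3² / 8 = 0.5 × 9 / 8 = 0.5625 dB.
Output = 2 − 0.5625 = 1.4375 dBV.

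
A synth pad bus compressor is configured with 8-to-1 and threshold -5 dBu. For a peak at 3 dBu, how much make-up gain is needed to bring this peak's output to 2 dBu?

6 dB

Without make-up, output = threshold + overshoot/8 = -5 + 1 = -4 dBu.
Gap to target: 6 dB.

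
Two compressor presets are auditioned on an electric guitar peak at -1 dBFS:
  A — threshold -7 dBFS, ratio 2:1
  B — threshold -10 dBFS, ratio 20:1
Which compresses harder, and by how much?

B, by 5.55 dB

A: 6 dB over, compressed to 3 dB over, so 3 dB of GR.
B: 9 dB over, compressed to 0.45 dB over, so 8.55 dB of GR.
B reduces 5.55 dB more.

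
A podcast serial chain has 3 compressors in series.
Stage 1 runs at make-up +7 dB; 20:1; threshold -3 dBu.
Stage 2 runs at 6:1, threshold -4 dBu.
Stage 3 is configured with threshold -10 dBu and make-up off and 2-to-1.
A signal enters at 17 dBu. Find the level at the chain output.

-6.25 dBu

Stage 1: overshoot 20 dB → 20/20 = 1 dB → -2 dBu; +7 dB make-up → 5 dBu.
Stage 2: 5 dBu is 9 dB over -4 dBu; at 6:1 that becomes 1.5 dB over, giving -2.5 dBu.
Stage 3: -2.5 dBu is 7.5 dB over -10 dBu; at 2:1 that becomes 3.75 dB over, giving -6.25 dBu.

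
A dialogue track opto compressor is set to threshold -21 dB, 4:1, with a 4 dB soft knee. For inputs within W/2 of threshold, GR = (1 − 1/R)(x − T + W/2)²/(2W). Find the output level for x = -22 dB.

-22.09375 dB

x − T + W/2 = -22 − (-21) + 2 = 1.
GR = (1 − 1/4) × 1² / 8 = 0.75 × 1 / 8 = 0.09375 dB.
Output = -22 − 0.09375 = -22.09375 dB.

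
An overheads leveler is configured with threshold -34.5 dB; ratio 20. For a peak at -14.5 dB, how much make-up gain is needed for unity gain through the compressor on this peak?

19 dB

The peak compresses to -34.5 + 20/20 = -33.5 dB.
To reach -14.5 dB requires -14.5 − (-33.5) = 19 dB of make-up.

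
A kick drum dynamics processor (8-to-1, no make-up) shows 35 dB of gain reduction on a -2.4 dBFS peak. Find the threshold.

Input is 40 dB above T (since output overshoot × R = input overshoot: (-37.4 − T)·8 = -2.4 − T gives T = -42.4 dBFS).
Check: -42.4 + (-2.4 − (-42.4))/8 = -42.4 + 5 = -37.4 dBFS. ✓

-42.4 dBFS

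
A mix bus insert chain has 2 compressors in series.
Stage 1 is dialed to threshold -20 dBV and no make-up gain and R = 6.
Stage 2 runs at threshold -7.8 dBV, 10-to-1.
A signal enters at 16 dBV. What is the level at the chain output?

Stage 1: 16 dBV is 36 dB over -20 dBV; at 6:1 that becomes 6 dB over, giving -14 dBV.
Stage 2: -14 dBV is at or below the -7.8 dBV threshold — no compression; output -14 dBV.

-14 dBV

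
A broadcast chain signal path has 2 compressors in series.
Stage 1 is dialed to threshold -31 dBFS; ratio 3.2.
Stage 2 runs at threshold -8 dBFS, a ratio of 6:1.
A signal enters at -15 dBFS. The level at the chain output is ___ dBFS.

Stage 1: -15 dBFS is 16 dB over -31 dBFS; at 3.2:1 that becomes 5 dB over, giving -26 dBFS.
Stage 2: -26 dBFS is at or below the -8 dBFS threshold — no compression; output -26 dBFS.

-26 dBFS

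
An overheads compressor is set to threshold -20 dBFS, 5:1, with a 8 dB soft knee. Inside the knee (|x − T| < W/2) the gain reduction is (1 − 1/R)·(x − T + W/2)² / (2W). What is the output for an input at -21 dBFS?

x − T + W/2 = -21 − (-20) + 4 = 3.
GR = (1 − 1/5) × 3² / 16 = 0.8 × 9 / 16 = 0.45 dB.
Output = -21 − 0.45 = -21.45 dBFS.

-21.45 dBFS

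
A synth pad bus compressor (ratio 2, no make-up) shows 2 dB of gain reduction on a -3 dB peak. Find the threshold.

-7 dB

Input is 4 dB above T (since output overshoot × R = input overshoot: (-5 − T)·2 = -3 − T gives T = -7 dB).
Check: -7 + (-3 − (-7))/2 = -7 + 2 = -5 dB. ✓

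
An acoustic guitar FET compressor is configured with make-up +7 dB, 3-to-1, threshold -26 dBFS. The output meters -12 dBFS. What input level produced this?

Stripping the +7 dB make-up gives -19 dBFS at the gain stage.
The compressed level sits -19 − (-26) = 7 dB over threshold.
Input overshoot = R × output overshoot = 21 dB → input = -26 + 21 = -5 dBFS.

-5 dBFS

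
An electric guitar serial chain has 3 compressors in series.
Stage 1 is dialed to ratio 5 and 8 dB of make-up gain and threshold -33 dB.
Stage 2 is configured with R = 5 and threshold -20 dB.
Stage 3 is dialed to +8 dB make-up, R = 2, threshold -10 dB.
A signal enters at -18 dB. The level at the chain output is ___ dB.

-14 dB

Stage 1: -18 dB is 15 dB over -33 dB; at 5:1 that becomes 3 dB over, giving -30 dB; +8 dB make-up → -22 dB.
Stage 2: -22 dB is at or below the -20 dB threshold — no compression; output -22 dB.
Stage 3: -22 dB ≤ -10 dB, so stage 3 doesn't engage; make-up brings it to -14 dB.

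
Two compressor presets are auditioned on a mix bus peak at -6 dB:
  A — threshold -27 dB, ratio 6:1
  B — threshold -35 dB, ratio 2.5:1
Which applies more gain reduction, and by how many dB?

A, by 0.1 dB

A: GR = 21 − 21/6 = 17.5 dB.
B: GR = 29 − 29/2.5 = 17.4 dB.
Difference: 0.1 dB in favour of A.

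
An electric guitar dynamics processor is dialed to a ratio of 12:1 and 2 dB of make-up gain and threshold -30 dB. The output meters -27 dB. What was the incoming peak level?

Remove make-up: -27 − 2 = -29 dB.
The compressed level sits -29 − (-30) = 1 dB over threshold.
Input overshoot = R × output overshoot = 12 dB → input = -30 + 12 = -18 dB.

-18 dB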